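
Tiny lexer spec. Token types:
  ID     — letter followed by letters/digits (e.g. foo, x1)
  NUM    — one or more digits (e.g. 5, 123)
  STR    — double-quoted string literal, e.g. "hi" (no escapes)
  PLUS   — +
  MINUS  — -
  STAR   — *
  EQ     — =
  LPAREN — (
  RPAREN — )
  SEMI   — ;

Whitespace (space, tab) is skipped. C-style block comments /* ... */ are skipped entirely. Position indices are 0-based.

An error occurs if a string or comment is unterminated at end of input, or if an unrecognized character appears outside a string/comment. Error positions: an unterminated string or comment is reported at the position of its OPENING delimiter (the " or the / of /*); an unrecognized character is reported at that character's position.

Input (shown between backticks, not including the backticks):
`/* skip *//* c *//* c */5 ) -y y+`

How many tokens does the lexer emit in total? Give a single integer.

pos=0: enter COMMENT mode (saw '/*')
exit COMMENT mode (now at pos=10)
pos=10: enter COMMENT mode (saw '/*')
exit COMMENT mode (now at pos=17)
pos=17: enter COMMENT mode (saw '/*')
exit COMMENT mode (now at pos=24)
pos=24: emit NUM '5' (now at pos=25)
pos=26: emit RPAREN ')'
pos=28: emit MINUS '-'
pos=29: emit ID 'y' (now at pos=30)
pos=31: emit ID 'y' (now at pos=32)
pos=32: emit PLUS '+'
DONE. 6 tokens: [NUM, RPAREN, MINUS, ID, ID, PLUS]

Answer: 6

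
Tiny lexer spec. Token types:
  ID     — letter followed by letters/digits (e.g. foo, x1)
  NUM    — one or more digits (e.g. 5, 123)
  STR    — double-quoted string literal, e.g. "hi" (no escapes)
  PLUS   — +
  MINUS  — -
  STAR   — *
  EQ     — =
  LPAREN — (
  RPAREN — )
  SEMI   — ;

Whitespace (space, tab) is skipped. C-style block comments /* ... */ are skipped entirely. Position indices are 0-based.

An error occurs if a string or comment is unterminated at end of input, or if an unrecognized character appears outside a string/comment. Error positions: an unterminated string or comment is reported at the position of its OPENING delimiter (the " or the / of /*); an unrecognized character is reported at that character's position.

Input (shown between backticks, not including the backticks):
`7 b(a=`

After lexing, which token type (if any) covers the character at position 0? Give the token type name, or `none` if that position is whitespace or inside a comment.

Answer: NUM

Derivation:
pos=0: emit NUM '7' (now at pos=1)
pos=2: emit ID 'b' (now at pos=3)
pos=3: emit LPAREN '('
pos=4: emit ID 'a' (now at pos=5)
pos=5: emit EQ '='
DONE. 5 tokens: [NUM, ID, LPAREN, ID, EQ]
Position 0: char is '7' -> NUM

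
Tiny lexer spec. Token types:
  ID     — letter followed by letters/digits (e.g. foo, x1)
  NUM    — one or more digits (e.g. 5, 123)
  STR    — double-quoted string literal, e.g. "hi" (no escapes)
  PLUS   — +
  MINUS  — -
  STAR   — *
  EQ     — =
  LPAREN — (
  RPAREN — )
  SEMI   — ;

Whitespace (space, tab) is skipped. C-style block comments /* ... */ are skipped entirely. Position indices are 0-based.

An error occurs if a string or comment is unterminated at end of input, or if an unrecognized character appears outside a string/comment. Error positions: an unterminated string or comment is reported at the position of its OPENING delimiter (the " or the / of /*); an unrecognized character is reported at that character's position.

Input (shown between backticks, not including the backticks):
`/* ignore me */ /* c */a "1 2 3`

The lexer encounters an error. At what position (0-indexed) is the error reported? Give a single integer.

Answer: 25

Derivation:
pos=0: enter COMMENT mode (saw '/*')
exit COMMENT mode (now at pos=15)
pos=16: enter COMMENT mode (saw '/*')
exit COMMENT mode (now at pos=23)
pos=23: emit ID 'a' (now at pos=24)
pos=25: enter STRING mode
pos=25: ERROR — unterminated string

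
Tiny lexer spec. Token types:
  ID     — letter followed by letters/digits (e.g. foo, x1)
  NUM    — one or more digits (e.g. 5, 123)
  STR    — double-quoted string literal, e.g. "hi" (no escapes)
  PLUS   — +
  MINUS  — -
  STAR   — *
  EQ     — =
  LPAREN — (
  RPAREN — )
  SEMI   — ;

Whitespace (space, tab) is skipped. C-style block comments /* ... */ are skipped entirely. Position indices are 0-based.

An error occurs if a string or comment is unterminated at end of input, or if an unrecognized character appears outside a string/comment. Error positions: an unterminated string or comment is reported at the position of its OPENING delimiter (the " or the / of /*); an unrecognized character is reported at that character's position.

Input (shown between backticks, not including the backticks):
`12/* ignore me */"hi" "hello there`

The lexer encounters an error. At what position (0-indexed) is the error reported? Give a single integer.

Answer: 22

Derivation:
pos=0: emit NUM '12' (now at pos=2)
pos=2: enter COMMENT mode (saw '/*')
exit COMMENT mode (now at pos=17)
pos=17: enter STRING mode
pos=17: emit STR "hi" (now at pos=21)
pos=22: enter STRING mode
pos=22: ERROR — unterminated string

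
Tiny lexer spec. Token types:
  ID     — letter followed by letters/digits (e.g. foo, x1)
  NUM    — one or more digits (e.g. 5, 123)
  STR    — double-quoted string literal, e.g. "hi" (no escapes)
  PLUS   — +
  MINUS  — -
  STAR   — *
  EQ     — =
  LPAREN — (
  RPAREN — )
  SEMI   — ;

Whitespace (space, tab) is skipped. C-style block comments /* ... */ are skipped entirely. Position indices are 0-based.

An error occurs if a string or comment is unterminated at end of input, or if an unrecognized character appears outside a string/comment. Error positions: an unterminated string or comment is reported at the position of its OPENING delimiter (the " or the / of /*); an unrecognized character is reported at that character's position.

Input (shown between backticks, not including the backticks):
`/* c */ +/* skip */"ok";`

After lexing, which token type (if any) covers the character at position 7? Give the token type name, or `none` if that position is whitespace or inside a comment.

Answer: none

Derivation:
pos=0: enter COMMENT mode (saw '/*')
exit COMMENT mode (now at pos=7)
pos=8: emit PLUS '+'
pos=9: enter COMMENT mode (saw '/*')
exit COMMENT mode (now at pos=19)
pos=19: enter STRING mode
pos=19: emit STR "ok" (now at pos=23)
pos=23: emit SEMI ';'
DONE. 3 tokens: [PLUS, STR, SEMI]
Position 7: char is ' ' -> none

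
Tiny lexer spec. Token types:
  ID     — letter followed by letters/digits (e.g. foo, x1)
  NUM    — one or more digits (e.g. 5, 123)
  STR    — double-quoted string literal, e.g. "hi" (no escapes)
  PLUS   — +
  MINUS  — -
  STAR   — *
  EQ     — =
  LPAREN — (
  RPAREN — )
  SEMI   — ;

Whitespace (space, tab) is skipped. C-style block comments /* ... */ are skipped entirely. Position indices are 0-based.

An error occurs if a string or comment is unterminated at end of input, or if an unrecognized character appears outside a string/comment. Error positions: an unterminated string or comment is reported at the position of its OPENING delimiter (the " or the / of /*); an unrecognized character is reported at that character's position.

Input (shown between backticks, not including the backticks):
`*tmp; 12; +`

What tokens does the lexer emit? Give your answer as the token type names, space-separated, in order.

pos=0: emit STAR '*'
pos=1: emit ID 'tmp' (now at pos=4)
pos=4: emit SEMI ';'
pos=6: emit NUM '12' (now at pos=8)
pos=8: emit SEMI ';'
pos=10: emit PLUS '+'
DONE. 6 tokens: [STAR, ID, SEMI, NUM, SEMI, PLUS]

Answer: STAR ID SEMI NUM SEMI PLUS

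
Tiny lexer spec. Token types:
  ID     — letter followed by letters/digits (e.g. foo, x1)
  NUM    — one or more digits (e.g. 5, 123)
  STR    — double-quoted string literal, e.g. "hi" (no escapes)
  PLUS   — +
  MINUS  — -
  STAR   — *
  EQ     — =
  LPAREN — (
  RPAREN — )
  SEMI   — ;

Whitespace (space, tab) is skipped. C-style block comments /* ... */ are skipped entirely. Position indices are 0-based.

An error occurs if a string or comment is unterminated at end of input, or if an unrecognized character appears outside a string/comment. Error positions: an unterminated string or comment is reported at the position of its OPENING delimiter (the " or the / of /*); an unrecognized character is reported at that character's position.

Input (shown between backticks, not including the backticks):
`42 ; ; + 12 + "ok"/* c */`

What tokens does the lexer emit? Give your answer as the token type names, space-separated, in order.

Answer: NUM SEMI SEMI PLUS NUM PLUS STR

Derivation:
pos=0: emit NUM '42' (now at pos=2)
pos=3: emit SEMI ';'
pos=5: emit SEMI ';'
pos=7: emit PLUS '+'
pos=9: emit NUM '12' (now at pos=11)
pos=12: emit PLUS '+'
pos=14: enter STRING mode
pos=14: emit STR "ok" (now at pos=18)
pos=18: enter COMMENT mode (saw '/*')
exit COMMENT mode (now at pos=25)
DONE. 7 tokens: [NUM, SEMI, SEMI, PLUS, NUM, PLUS, STR]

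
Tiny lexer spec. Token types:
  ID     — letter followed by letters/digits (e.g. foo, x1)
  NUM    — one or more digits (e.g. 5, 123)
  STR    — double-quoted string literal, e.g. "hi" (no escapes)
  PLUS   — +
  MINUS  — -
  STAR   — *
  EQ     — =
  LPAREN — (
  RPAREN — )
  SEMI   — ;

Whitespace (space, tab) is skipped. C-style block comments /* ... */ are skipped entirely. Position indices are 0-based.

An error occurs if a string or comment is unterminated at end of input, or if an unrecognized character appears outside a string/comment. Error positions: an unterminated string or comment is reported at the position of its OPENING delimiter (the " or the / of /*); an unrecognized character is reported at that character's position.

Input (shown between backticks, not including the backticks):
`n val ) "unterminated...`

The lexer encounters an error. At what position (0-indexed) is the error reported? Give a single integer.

pos=0: emit ID 'n' (now at pos=1)
pos=2: emit ID 'val' (now at pos=5)
pos=6: emit RPAREN ')'
pos=8: enter STRING mode
pos=8: ERROR — unterminated string

Answer: 8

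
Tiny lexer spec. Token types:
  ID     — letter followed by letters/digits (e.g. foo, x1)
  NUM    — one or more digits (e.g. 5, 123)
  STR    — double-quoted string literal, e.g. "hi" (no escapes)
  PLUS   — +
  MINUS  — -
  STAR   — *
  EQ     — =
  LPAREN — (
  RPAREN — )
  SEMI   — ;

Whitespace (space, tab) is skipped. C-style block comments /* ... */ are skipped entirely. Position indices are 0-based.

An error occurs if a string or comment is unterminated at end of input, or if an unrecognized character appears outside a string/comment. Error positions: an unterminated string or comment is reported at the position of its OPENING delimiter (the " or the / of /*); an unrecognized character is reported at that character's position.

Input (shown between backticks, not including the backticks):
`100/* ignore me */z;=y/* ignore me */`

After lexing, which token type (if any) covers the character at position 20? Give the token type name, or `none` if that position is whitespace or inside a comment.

Answer: EQ

Derivation:
pos=0: emit NUM '100' (now at pos=3)
pos=3: enter COMMENT mode (saw '/*')
exit COMMENT mode (now at pos=18)
pos=18: emit ID 'z' (now at pos=19)
pos=19: emit SEMI ';'
pos=20: emit EQ '='
pos=21: emit ID 'y' (now at pos=22)
pos=22: enter COMMENT mode (saw '/*')
exit COMMENT mode (now at pos=37)
DONE. 5 tokens: [NUM, ID, SEMI, EQ, ID]
Position 20: char is '=' -> EQ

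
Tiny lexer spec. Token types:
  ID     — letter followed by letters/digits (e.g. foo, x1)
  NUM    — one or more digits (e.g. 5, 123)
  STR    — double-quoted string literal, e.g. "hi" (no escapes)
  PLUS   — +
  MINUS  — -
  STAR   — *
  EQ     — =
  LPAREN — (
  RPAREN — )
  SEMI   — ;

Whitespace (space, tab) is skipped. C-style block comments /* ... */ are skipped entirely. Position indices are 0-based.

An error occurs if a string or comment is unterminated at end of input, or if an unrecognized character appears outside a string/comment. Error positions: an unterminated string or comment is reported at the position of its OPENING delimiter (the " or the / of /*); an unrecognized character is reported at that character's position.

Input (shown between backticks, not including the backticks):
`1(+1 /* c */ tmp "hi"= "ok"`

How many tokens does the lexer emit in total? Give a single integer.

pos=0: emit NUM '1' (now at pos=1)
pos=1: emit LPAREN '('
pos=2: emit PLUS '+'
pos=3: emit NUM '1' (now at pos=4)
pos=5: enter COMMENT mode (saw '/*')
exit COMMENT mode (now at pos=12)
pos=13: emit ID 'tmp' (now at pos=16)
pos=17: enter STRING mode
pos=17: emit STR "hi" (now at pos=21)
pos=21: emit EQ '='
pos=23: enter STRING mode
pos=23: emit STR "ok" (now at pos=27)
DONE. 8 tokens: [NUM, LPAREN, PLUS, NUM, ID, STR, EQ, STR]

Answer: 8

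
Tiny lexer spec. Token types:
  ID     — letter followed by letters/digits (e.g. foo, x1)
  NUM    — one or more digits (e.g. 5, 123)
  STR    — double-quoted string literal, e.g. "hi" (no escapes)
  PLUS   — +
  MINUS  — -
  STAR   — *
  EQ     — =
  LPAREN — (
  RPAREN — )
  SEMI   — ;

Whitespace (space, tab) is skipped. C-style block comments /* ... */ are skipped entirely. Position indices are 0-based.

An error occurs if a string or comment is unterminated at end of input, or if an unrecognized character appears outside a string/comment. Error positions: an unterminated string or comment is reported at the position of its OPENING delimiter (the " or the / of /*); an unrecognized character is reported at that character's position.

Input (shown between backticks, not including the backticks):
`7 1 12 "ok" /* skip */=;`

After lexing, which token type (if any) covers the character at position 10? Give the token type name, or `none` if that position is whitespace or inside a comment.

Answer: STR

Derivation:
pos=0: emit NUM '7' (now at pos=1)
pos=2: emit NUM '1' (now at pos=3)
pos=4: emit NUM '12' (now at pos=6)
pos=7: enter STRING mode
pos=7: emit STR "ok" (now at pos=11)
pos=12: enter COMMENT mode (saw '/*')
exit COMMENT mode (now at pos=22)
pos=22: emit EQ '='
pos=23: emit SEMI ';'
DONE. 6 tokens: [NUM, NUM, NUM, STR, EQ, SEMI]
Position 10: char is '"' -> STR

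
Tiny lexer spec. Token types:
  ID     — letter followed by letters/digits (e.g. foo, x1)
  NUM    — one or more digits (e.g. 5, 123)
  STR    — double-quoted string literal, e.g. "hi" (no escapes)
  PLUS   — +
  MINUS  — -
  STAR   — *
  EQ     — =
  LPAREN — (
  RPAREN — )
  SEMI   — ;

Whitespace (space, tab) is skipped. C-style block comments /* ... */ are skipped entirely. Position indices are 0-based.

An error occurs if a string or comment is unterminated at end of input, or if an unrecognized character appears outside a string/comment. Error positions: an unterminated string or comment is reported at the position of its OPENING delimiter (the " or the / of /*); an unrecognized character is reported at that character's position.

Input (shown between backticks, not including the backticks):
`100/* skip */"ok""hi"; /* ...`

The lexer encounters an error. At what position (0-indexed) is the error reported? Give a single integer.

Answer: 23

Derivation:
pos=0: emit NUM '100' (now at pos=3)
pos=3: enter COMMENT mode (saw '/*')
exit COMMENT mode (now at pos=13)
pos=13: enter STRING mode
pos=13: emit STR "ok" (now at pos=17)
pos=17: enter STRING mode
pos=17: emit STR "hi" (now at pos=21)
pos=21: emit SEMI ';'
pos=23: enter COMMENT mode (saw '/*')
pos=23: ERROR — unterminated comment (reached EOF)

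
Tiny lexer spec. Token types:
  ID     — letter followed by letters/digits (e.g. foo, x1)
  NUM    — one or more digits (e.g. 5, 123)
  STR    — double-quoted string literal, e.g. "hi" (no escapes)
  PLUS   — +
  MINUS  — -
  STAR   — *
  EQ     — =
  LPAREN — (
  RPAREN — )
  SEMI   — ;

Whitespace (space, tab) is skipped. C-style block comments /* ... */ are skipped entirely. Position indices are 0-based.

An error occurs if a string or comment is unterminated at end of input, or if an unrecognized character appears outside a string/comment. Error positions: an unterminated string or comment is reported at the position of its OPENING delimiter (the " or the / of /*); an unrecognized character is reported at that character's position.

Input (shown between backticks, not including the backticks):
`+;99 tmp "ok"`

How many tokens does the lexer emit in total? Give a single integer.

Answer: 5

Derivation:
pos=0: emit PLUS '+'
pos=1: emit SEMI ';'
pos=2: emit NUM '99' (now at pos=4)
pos=5: emit ID 'tmp' (now at pos=8)
pos=9: enter STRING mode
pos=9: emit STR "ok" (now at pos=13)
DONE. 5 tokens: [PLUS, SEMI, NUM, ID, STR]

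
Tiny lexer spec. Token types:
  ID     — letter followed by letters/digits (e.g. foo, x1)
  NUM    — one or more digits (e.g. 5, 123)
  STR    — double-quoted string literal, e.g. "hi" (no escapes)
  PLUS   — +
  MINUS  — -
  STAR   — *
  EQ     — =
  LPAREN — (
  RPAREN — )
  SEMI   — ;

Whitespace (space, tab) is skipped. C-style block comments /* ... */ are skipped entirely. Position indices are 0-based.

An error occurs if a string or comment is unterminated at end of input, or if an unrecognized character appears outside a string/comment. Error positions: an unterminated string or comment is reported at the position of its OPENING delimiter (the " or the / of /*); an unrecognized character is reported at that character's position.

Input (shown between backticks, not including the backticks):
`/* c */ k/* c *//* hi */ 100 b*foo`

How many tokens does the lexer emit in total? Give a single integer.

Answer: 5

Derivation:
pos=0: enter COMMENT mode (saw '/*')
exit COMMENT mode (now at pos=7)
pos=8: emit ID 'k' (now at pos=9)
pos=9: enter COMMENT mode (saw '/*')
exit COMMENT mode (now at pos=16)
pos=16: enter COMMENT mode (saw '/*')
exit COMMENT mode (now at pos=24)
pos=25: emit NUM '100' (now at pos=28)
pos=29: emit ID 'b' (now at pos=30)
pos=30: emit STAR '*'
pos=31: emit ID 'foo' (now at pos=34)
DONE. 5 tokens: [ID, NUM, ID, STAR, ID]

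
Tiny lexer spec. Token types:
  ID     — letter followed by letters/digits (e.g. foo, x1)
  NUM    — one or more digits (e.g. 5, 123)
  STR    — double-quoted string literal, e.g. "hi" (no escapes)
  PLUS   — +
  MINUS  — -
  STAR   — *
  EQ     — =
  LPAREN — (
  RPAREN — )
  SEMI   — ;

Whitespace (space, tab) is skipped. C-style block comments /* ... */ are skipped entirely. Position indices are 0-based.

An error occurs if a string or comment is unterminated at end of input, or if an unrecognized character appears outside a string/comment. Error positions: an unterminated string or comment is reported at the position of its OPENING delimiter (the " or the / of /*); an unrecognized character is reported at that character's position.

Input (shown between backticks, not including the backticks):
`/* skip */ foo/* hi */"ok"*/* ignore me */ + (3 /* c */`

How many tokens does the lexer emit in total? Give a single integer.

Answer: 6

Derivation:
pos=0: enter COMMENT mode (saw '/*')
exit COMMENT mode (now at pos=10)
pos=11: emit ID 'foo' (now at pos=14)
pos=14: enter COMMENT mode (saw '/*')
exit COMMENT mode (now at pos=22)
pos=22: enter STRING mode
pos=22: emit STR "ok" (now at pos=26)
pos=26: emit STAR '*'
pos=27: enter COMMENT mode (saw '/*')
exit COMMENT mode (now at pos=42)
pos=43: emit PLUS '+'
pos=45: emit LPAREN '('
pos=46: emit NUM '3' (now at pos=47)
pos=48: enter COMMENT mode (saw '/*')
exit COMMENT mode (now at pos=55)
DONE. 6 tokens: [ID, STR, STAR, PLUS, LPAREN, NUM]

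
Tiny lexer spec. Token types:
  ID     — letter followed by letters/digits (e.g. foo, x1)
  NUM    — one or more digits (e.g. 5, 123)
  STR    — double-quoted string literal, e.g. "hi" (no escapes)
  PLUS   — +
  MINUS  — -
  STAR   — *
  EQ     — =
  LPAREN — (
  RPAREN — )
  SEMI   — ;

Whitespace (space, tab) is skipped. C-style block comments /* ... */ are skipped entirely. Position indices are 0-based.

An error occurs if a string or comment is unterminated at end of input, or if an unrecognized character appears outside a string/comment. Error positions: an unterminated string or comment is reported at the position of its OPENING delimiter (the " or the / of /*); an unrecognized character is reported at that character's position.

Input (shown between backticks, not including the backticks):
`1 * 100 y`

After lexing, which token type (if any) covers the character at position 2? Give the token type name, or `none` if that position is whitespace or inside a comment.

pos=0: emit NUM '1' (now at pos=1)
pos=2: emit STAR '*'
pos=4: emit NUM '100' (now at pos=7)
pos=8: emit ID 'y' (now at pos=9)
DONE. 4 tokens: [NUM, STAR, NUM, ID]
Position 2: char is '*' -> STAR

Answer: STAR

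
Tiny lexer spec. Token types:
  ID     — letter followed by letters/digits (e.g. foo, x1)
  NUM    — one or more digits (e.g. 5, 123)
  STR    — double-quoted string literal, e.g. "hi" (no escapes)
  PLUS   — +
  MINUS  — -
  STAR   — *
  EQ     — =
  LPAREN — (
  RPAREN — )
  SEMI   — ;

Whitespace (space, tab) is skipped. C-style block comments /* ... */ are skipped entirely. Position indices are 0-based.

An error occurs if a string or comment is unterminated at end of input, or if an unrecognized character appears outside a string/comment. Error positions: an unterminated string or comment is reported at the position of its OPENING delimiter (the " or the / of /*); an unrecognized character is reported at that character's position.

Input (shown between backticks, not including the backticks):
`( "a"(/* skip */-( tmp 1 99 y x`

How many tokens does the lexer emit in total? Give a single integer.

pos=0: emit LPAREN '('
pos=2: enter STRING mode
pos=2: emit STR "a" (now at pos=5)
pos=5: emit LPAREN '('
pos=6: enter COMMENT mode (saw '/*')
exit COMMENT mode (now at pos=16)
pos=16: emit MINUS '-'
pos=17: emit LPAREN '('
pos=19: emit ID 'tmp' (now at pos=22)
pos=23: emit NUM '1' (now at pos=24)
pos=25: emit NUM '99' (now at pos=27)
pos=28: emit ID 'y' (now at pos=29)
pos=30: emit ID 'x' (now at pos=31)
DONE. 10 tokens: [LPAREN, STR, LPAREN, MINUS, LPAREN, ID, NUM, NUM, ID, ID]

Answer: 10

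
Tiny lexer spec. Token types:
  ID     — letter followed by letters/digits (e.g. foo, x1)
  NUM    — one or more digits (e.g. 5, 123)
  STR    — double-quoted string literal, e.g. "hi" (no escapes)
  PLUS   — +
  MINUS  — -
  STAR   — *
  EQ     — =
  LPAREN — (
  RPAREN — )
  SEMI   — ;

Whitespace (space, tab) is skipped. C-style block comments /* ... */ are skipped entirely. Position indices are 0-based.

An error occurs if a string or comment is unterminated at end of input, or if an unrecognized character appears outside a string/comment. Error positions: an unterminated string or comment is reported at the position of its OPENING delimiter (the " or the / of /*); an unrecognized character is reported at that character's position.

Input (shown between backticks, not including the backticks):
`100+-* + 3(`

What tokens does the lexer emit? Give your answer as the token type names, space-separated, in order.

pos=0: emit NUM '100' (now at pos=3)
pos=3: emit PLUS '+'
pos=4: emit MINUS '-'
pos=5: emit STAR '*'
pos=7: emit PLUS '+'
pos=9: emit NUM '3' (now at pos=10)
pos=10: emit LPAREN '('
DONE. 7 tokens: [NUM, PLUS, MINUS, STAR, PLUS, NUM, LPAREN]

Answer: NUM PLUS MINUS STAR PLUS NUM LPAREN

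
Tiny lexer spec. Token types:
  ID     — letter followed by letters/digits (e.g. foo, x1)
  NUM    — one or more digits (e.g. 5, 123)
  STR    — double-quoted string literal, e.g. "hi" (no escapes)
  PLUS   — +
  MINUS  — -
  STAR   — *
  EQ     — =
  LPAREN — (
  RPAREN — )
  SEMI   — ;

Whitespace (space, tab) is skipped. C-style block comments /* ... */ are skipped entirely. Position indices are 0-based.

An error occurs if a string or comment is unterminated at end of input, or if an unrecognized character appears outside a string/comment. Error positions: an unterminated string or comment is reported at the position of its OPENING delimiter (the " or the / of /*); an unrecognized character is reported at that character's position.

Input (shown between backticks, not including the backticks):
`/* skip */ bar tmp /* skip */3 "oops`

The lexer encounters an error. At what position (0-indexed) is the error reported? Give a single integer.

Answer: 31

Derivation:
pos=0: enter COMMENT mode (saw '/*')
exit COMMENT mode (now at pos=10)
pos=11: emit ID 'bar' (now at pos=14)
pos=15: emit ID 'tmp' (now at pos=18)
pos=19: enter COMMENT mode (saw '/*')
exit COMMENT mode (now at pos=29)
pos=29: emit NUM '3' (now at pos=30)
pos=31: enter STRING mode
pos=31: ERROR — unterminated string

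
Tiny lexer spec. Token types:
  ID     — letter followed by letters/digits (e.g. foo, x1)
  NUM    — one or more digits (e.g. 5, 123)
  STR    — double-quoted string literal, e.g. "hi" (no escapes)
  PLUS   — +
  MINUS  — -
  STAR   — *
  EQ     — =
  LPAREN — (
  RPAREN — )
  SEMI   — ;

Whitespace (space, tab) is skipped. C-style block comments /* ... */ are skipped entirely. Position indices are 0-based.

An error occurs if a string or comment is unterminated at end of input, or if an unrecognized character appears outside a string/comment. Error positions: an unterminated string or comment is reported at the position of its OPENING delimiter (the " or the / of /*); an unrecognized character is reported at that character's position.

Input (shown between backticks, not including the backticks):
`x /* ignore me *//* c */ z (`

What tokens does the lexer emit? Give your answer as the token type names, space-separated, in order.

pos=0: emit ID 'x' (now at pos=1)
pos=2: enter COMMENT mode (saw '/*')
exit COMMENT mode (now at pos=17)
pos=17: enter COMMENT mode (saw '/*')
exit COMMENT mode (now at pos=24)
pos=25: emit ID 'z' (now at pos=26)
pos=27: emit LPAREN '('
DONE. 3 tokens: [ID, ID, LPAREN]

Answer: ID ID LPAREN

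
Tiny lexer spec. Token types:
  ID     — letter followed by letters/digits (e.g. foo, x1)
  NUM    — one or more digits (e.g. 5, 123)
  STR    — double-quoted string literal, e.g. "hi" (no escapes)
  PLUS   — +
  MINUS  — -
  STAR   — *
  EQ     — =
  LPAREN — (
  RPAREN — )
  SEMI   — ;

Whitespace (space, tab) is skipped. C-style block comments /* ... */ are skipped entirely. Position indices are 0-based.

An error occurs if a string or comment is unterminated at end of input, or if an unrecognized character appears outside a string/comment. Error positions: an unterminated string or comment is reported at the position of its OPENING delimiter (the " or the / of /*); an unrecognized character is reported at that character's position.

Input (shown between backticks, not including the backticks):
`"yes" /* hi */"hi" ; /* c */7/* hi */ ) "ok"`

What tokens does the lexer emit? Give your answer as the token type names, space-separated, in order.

Answer: STR STR SEMI NUM RPAREN STR

Derivation:
pos=0: enter STRING mode
pos=0: emit STR "yes" (now at pos=5)
pos=6: enter COMMENT mode (saw '/*')
exit COMMENT mode (now at pos=14)
pos=14: enter STRING mode
pos=14: emit STR "hi" (now at pos=18)
pos=19: emit SEMI ';'
pos=21: enter COMMENT mode (saw '/*')
exit COMMENT mode (now at pos=28)
pos=28: emit NUM '7' (now at pos=29)
pos=29: enter COMMENT mode (saw '/*')
exit COMMENT mode (now at pos=37)
pos=38: emit RPAREN ')'
pos=40: enter STRING mode
pos=40: emit STR "ok" (now at pos=44)
DONE. 6 tokens: [STR, STR, SEMI, NUM, RPAREN, STR]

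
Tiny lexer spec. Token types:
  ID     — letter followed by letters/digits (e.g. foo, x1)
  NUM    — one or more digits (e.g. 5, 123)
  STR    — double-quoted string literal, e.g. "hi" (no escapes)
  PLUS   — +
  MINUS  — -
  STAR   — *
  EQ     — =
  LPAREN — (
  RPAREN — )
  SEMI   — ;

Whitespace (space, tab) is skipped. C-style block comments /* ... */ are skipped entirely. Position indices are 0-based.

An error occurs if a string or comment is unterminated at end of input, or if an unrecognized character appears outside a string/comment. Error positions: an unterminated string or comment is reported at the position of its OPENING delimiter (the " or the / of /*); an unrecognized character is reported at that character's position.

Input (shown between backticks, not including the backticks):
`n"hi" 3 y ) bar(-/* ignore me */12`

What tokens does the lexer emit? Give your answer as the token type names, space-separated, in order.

pos=0: emit ID 'n' (now at pos=1)
pos=1: enter STRING mode
pos=1: emit STR "hi" (now at pos=5)
pos=6: emit NUM '3' (now at pos=7)
pos=8: emit ID 'y' (now at pos=9)
pos=10: emit RPAREN ')'
pos=12: emit ID 'bar' (now at pos=15)
pos=15: emit LPAREN '('
pos=16: emit MINUS '-'
pos=17: enter COMMENT mode (saw '/*')
exit COMMENT mode (now at pos=32)
pos=32: emit NUM '12' (now at pos=34)
DONE. 9 tokens: [ID, STR, NUM, ID, RPAREN, ID, LPAREN, MINUS, NUM]

Answer: ID STR NUM ID RPAREN ID LPAREN MINUS NUM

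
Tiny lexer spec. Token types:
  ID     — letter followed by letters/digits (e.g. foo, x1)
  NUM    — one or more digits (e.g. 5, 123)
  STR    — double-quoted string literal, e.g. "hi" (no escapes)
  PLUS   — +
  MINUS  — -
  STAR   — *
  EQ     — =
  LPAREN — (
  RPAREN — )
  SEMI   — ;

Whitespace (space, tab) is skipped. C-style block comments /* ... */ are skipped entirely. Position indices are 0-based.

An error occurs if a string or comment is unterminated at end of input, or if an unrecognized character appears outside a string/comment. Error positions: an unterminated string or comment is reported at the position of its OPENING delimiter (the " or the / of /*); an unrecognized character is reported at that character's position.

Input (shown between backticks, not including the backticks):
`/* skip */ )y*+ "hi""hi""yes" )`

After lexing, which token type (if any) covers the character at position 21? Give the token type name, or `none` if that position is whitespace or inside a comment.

Answer: STR

Derivation:
pos=0: enter COMMENT mode (saw '/*')
exit COMMENT mode (now at pos=10)
pos=11: emit RPAREN ')'
pos=12: emit ID 'y' (now at pos=13)
pos=13: emit STAR '*'
pos=14: emit PLUS '+'
pos=16: enter STRING mode
pos=16: emit STR "hi" (now at pos=20)
pos=20: enter STRING mode
pos=20: emit STR "hi" (now at pos=24)
pos=24: enter STRING mode
pos=24: emit STR "yes" (now at pos=29)
pos=30: emit RPAREN ')'
DONE. 8 tokens: [RPAREN, ID, STAR, PLUS, STR, STR, STR, RPAREN]
Position 21: char is 'h' -> STR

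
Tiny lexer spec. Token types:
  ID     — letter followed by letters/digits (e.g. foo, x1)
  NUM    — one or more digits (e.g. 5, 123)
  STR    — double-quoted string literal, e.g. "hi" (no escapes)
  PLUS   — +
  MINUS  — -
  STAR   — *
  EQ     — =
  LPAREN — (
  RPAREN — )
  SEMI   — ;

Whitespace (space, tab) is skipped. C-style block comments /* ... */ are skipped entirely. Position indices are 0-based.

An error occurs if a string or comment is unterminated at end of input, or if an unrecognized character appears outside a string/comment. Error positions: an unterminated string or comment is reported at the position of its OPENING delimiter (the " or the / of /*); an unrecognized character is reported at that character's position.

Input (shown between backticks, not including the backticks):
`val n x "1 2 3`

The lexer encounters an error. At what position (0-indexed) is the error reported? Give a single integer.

pos=0: emit ID 'val' (now at pos=3)
pos=4: emit ID 'n' (now at pos=5)
pos=6: emit ID 'x' (now at pos=7)
pos=8: enter STRING mode
pos=8: ERROR — unterminated string

Answer: 8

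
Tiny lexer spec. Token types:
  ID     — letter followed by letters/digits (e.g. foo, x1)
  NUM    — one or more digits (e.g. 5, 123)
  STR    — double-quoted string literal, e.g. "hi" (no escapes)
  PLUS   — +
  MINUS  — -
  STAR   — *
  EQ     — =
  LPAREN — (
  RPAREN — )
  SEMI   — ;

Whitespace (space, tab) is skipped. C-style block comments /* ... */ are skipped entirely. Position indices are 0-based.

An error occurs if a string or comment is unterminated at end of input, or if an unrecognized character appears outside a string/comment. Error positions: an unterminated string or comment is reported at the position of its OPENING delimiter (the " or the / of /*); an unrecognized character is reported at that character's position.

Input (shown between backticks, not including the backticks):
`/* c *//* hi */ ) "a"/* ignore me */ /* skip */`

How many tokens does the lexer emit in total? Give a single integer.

pos=0: enter COMMENT mode (saw '/*')
exit COMMENT mode (now at pos=7)
pos=7: enter COMMENT mode (saw '/*')
exit COMMENT mode (now at pos=15)
pos=16: emit RPAREN ')'
pos=18: enter STRING mode
pos=18: emit STR "a" (now at pos=21)
pos=21: enter COMMENT mode (saw '/*')
exit COMMENT mode (now at pos=36)
pos=37: enter COMMENT mode (saw '/*')
exit COMMENT mode (now at pos=47)
DONE. 2 tokens: [RPAREN, STR]

Answer: 2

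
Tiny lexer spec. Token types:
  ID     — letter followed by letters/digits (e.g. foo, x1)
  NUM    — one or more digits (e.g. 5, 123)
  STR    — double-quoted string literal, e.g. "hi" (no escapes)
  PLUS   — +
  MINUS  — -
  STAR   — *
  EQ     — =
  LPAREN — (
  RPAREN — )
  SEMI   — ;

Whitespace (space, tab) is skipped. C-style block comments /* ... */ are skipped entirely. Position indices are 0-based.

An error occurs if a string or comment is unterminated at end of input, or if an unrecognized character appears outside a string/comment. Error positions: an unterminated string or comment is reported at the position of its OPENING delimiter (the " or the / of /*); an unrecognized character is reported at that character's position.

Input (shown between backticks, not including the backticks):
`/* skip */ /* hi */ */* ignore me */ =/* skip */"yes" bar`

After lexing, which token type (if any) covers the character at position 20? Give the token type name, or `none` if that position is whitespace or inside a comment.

Answer: STAR

Derivation:
pos=0: enter COMMENT mode (saw '/*')
exit COMMENT mode (now at pos=10)
pos=11: enter COMMENT mode (saw '/*')
exit COMMENT mode (now at pos=19)
pos=20: emit STAR '*'
pos=21: enter COMMENT mode (saw '/*')
exit COMMENT mode (now at pos=36)
pos=37: emit EQ '='
pos=38: enter COMMENT mode (saw '/*')
exit COMMENT mode (now at pos=48)
pos=48: enter STRING mode
pos=48: emit STR "yes" (now at pos=53)
pos=54: emit ID 'bar' (now at pos=57)
DONE. 4 tokens: [STAR, EQ, STR, ID]
Position 20: char is '*' -> STAR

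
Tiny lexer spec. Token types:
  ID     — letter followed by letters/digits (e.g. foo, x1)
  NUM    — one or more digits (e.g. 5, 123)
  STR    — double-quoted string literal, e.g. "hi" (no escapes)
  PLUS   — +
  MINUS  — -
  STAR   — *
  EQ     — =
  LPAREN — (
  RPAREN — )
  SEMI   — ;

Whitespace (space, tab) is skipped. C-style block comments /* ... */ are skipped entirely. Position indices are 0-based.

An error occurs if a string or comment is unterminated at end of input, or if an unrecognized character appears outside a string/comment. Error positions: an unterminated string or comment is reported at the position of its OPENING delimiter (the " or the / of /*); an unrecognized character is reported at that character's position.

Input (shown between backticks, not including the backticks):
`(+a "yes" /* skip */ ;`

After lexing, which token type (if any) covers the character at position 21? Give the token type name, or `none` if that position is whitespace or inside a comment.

Answer: SEMI

Derivation:
pos=0: emit LPAREN '('
pos=1: emit PLUS '+'
pos=2: emit ID 'a' (now at pos=3)
pos=4: enter STRING mode
pos=4: emit STR "yes" (now at pos=9)
pos=10: enter COMMENT mode (saw '/*')
exit COMMENT mode (now at pos=20)
pos=21: emit SEMI ';'
DONE. 5 tokens: [LPAREN, PLUS, ID, STR, SEMI]
Position 21: char is ';' -> SEMI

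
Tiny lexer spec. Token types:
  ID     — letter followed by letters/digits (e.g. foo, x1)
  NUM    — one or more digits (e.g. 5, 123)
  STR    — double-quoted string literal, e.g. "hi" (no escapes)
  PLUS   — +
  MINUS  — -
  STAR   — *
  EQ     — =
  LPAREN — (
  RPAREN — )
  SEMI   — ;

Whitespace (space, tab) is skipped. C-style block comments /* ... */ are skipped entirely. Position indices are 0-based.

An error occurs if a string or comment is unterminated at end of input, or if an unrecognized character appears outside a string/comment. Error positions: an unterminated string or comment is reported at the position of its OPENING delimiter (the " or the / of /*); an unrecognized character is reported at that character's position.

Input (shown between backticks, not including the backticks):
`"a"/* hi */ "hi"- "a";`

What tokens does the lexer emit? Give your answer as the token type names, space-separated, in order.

pos=0: enter STRING mode
pos=0: emit STR "a" (now at pos=3)
pos=3: enter COMMENT mode (saw '/*')
exit COMMENT mode (now at pos=11)
pos=12: enter STRING mode
pos=12: emit STR "hi" (now at pos=16)
pos=16: emit MINUS '-'
pos=18: enter STRING mode
pos=18: emit STR "a" (now at pos=21)
pos=21: emit SEMI ';'
DONE. 5 tokens: [STR, STR, MINUS, STR, SEMI]

Answer: STR STR MINUS STR SEMI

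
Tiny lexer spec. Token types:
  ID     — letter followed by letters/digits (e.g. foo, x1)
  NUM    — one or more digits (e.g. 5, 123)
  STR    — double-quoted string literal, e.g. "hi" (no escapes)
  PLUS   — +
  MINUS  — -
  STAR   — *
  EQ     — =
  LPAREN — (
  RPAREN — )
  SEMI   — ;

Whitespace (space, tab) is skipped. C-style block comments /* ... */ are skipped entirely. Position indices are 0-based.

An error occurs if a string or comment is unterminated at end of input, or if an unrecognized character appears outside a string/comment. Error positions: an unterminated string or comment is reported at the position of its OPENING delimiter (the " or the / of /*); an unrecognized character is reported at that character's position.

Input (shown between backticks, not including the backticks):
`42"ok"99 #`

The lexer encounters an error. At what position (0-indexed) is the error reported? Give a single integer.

pos=0: emit NUM '42' (now at pos=2)
pos=2: enter STRING mode
pos=2: emit STR "ok" (now at pos=6)
pos=6: emit NUM '99' (now at pos=8)
pos=9: ERROR — unrecognized char '#'

Answer: 9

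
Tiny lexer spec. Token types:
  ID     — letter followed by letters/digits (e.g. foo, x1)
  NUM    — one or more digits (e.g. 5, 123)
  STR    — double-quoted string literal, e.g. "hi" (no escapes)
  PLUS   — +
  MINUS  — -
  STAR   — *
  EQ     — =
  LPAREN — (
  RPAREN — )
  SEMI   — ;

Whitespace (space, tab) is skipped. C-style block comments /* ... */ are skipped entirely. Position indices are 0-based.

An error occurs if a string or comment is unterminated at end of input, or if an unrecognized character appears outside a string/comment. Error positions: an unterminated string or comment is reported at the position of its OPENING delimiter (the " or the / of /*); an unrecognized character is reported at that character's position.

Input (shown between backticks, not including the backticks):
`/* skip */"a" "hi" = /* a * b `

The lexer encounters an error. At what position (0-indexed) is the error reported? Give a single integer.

Answer: 21

Derivation:
pos=0: enter COMMENT mode (saw '/*')
exit COMMENT mode (now at pos=10)
pos=10: enter STRING mode
pos=10: emit STR "a" (now at pos=13)
pos=14: enter STRING mode
pos=14: emit STR "hi" (now at pos=18)
pos=19: emit EQ '='
pos=21: enter COMMENT mode (saw '/*')
pos=21: ERROR — unterminated comment (reached EOF)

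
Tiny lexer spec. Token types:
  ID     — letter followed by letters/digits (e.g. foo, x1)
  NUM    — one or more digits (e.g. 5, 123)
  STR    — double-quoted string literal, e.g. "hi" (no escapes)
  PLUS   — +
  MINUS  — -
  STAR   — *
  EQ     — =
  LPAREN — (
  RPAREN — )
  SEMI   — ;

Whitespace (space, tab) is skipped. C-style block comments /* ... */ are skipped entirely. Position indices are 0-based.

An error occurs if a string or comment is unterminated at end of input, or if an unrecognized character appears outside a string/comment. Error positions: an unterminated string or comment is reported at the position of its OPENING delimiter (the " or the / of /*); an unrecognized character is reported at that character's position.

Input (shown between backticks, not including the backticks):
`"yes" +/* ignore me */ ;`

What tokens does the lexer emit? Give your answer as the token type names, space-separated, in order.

Answer: STR PLUS SEMI

Derivation:
pos=0: enter STRING mode
pos=0: emit STR "yes" (now at pos=5)
pos=6: emit PLUS '+'
pos=7: enter COMMENT mode (saw '/*')
exit COMMENT mode (now at pos=22)
pos=23: emit SEMI ';'
DONE. 3 tokens: [STR, PLUS, SEMI]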